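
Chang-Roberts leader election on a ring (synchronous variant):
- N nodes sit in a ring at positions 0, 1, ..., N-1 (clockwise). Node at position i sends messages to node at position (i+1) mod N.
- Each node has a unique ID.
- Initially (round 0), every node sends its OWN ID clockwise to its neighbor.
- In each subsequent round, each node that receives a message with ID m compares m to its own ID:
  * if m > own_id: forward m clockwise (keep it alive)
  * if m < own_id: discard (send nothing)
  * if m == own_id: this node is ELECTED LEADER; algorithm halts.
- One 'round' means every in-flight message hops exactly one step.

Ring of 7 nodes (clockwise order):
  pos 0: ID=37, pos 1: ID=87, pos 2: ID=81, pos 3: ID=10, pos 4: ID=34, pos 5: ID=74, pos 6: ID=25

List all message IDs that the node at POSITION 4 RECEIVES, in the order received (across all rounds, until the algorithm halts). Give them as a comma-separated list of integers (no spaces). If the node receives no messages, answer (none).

Answer: 10,81,87

Derivation:
Round 1: pos1(id87) recv 37: drop; pos2(id81) recv 87: fwd; pos3(id10) recv 81: fwd; pos4(id34) recv 10: drop; pos5(id74) recv 34: drop; pos6(id25) recv 74: fwd; pos0(id37) recv 25: drop
Round 2: pos3(id10) recv 87: fwd; pos4(id34) recv 81: fwd; pos0(id37) recv 74: fwd
Round 3: pos4(id34) recv 87: fwd; pos5(id74) recv 81: fwd; pos1(id87) recv 74: drop
Round 4: pos5(id74) recv 87: fwd; pos6(id25) recv 81: fwd
Round 5: pos6(id25) recv 87: fwd; pos0(id37) recv 81: fwd
Round 6: pos0(id37) recv 87: fwd; pos1(id87) recv 81: drop
Round 7: pos1(id87) recv 87: ELECTED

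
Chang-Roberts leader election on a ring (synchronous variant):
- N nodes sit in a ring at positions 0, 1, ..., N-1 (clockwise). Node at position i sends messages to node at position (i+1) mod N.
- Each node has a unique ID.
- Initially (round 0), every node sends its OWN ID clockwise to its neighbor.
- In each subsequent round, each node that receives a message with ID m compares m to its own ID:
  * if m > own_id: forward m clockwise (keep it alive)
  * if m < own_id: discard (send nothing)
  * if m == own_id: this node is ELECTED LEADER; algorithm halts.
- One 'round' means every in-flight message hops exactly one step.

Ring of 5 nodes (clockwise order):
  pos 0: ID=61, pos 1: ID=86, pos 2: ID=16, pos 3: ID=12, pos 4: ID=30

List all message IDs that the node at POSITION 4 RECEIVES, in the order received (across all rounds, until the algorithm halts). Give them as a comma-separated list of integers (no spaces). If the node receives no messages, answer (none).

Round 1: pos1(id86) recv 61: drop; pos2(id16) recv 86: fwd; pos3(id12) recv 16: fwd; pos4(id30) recv 12: drop; pos0(id61) recv 30: drop
Round 2: pos3(id12) recv 86: fwd; pos4(id30) recv 16: drop
Round 3: pos4(id30) recv 86: fwd
Round 4: pos0(id61) recv 86: fwd
Round 5: pos1(id86) recv 86: ELECTED

Answer: 12,16,86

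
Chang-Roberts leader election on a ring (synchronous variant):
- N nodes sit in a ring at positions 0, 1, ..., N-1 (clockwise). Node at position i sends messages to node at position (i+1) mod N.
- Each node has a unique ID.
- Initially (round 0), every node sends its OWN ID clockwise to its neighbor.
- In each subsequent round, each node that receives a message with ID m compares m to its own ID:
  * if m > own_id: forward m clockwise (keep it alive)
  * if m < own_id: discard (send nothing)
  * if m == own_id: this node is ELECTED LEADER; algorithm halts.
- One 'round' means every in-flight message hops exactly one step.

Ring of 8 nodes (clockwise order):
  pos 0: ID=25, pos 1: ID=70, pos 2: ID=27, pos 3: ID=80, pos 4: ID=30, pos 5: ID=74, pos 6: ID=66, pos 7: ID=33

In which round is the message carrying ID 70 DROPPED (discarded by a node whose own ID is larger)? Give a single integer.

Round 1: pos1(id70) recv 25: drop; pos2(id27) recv 70: fwd; pos3(id80) recv 27: drop; pos4(id30) recv 80: fwd; pos5(id74) recv 30: drop; pos6(id66) recv 74: fwd; pos7(id33) recv 66: fwd; pos0(id25) recv 33: fwd
Round 2: pos3(id80) recv 70: drop; pos5(id74) recv 80: fwd; pos7(id33) recv 74: fwd; pos0(id25) recv 66: fwd; pos1(id70) recv 33: drop
Round 3: pos6(id66) recv 80: fwd; pos0(id25) recv 74: fwd; pos1(id70) recv 66: drop
Round 4: pos7(id33) recv 80: fwd; pos1(id70) recv 74: fwd
Round 5: pos0(id25) recv 80: fwd; pos2(id27) recv 74: fwd
Round 6: pos1(id70) recv 80: fwd; pos3(id80) recv 74: drop
Round 7: pos2(id27) recv 80: fwd
Round 8: pos3(id80) recv 80: ELECTED
Message ID 70 originates at pos 1; dropped at pos 3 in round 2

Answer: 2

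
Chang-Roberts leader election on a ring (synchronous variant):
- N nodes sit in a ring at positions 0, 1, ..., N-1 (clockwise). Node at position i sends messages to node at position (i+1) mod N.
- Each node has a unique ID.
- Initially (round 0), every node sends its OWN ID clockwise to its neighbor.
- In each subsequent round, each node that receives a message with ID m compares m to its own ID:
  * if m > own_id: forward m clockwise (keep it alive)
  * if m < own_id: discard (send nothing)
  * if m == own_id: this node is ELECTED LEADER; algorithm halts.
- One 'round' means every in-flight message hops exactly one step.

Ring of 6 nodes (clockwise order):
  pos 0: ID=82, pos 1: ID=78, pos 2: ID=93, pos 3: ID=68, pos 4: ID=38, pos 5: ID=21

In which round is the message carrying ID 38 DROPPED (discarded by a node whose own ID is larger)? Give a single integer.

Answer: 2

Derivation:
Round 1: pos1(id78) recv 82: fwd; pos2(id93) recv 78: drop; pos3(id68) recv 93: fwd; pos4(id38) recv 68: fwd; pos5(id21) recv 38: fwd; pos0(id82) recv 21: drop
Round 2: pos2(id93) recv 82: drop; pos4(id38) recv 93: fwd; pos5(id21) recv 68: fwd; pos0(id82) recv 38: drop
Round 3: pos5(id21) recv 93: fwd; pos0(id82) recv 68: drop
Round 4: pos0(id82) recv 93: fwd
Round 5: pos1(id78) recv 93: fwd
Round 6: pos2(id93) recv 93: ELECTED
Message ID 38 originates at pos 4; dropped at pos 0 in round 2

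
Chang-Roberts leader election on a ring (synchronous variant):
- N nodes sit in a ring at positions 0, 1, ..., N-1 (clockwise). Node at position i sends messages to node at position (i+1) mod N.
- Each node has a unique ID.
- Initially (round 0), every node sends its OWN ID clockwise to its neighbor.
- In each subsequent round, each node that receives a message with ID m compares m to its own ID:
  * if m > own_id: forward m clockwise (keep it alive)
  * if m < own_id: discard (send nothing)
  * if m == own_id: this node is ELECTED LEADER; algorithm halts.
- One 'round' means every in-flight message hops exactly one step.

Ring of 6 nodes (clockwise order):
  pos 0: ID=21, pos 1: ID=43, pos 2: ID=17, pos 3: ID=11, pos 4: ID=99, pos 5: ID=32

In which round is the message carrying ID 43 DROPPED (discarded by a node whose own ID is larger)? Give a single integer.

Answer: 3

Derivation:
Round 1: pos1(id43) recv 21: drop; pos2(id17) recv 43: fwd; pos3(id11) recv 17: fwd; pos4(id99) recv 11: drop; pos5(id32) recv 99: fwd; pos0(id21) recv 32: fwd
Round 2: pos3(id11) recv 43: fwd; pos4(id99) recv 17: drop; pos0(id21) recv 99: fwd; pos1(id43) recv 32: drop
Round 3: pos4(id99) recv 43: drop; pos1(id43) recv 99: fwd
Round 4: pos2(id17) recv 99: fwd
Round 5: pos3(id11) recv 99: fwd
Round 6: pos4(id99) recv 99: ELECTED
Message ID 43 originates at pos 1; dropped at pos 4 in round 3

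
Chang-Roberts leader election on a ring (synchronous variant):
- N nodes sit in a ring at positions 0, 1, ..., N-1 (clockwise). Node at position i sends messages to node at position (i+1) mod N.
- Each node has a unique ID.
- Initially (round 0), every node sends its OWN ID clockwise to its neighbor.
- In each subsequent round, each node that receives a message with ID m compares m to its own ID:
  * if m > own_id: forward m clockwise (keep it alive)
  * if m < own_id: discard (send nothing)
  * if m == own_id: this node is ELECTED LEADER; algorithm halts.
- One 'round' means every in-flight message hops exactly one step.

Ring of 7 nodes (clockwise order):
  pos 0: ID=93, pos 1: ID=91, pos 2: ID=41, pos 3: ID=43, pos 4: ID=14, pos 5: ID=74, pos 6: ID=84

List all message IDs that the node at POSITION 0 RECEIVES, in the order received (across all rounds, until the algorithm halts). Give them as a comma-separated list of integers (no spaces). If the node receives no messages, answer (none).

Answer: 84,91,93

Derivation:
Round 1: pos1(id91) recv 93: fwd; pos2(id41) recv 91: fwd; pos3(id43) recv 41: drop; pos4(id14) recv 43: fwd; pos5(id74) recv 14: drop; pos6(id84) recv 74: drop; pos0(id93) recv 84: drop
Round 2: pos2(id41) recv 93: fwd; pos3(id43) recv 91: fwd; pos5(id74) recv 43: drop
Round 3: pos3(id43) recv 93: fwd; pos4(id14) recv 91: fwd
Round 4: pos4(id14) recv 93: fwd; pos5(id74) recv 91: fwd
Round 5: pos5(id74) recv 93: fwd; pos6(id84) recv 91: fwd
Round 6: pos6(id84) recv 93: fwd; pos0(id93) recv 91: drop
Round 7: pos0(id93) recv 93: ELECTED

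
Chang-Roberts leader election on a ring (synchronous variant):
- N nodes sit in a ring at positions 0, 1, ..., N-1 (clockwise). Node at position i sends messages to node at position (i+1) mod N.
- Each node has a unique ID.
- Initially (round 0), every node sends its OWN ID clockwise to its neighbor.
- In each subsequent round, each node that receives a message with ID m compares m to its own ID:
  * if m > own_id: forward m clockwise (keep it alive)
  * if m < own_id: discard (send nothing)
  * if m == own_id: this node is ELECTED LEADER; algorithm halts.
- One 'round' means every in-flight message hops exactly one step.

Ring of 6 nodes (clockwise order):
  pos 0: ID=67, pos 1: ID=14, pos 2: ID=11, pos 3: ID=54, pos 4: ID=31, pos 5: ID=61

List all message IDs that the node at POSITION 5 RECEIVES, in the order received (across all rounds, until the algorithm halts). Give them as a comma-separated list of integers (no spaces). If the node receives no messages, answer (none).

Answer: 31,54,67

Derivation:
Round 1: pos1(id14) recv 67: fwd; pos2(id11) recv 14: fwd; pos3(id54) recv 11: drop; pos4(id31) recv 54: fwd; pos5(id61) recv 31: drop; pos0(id67) recv 61: drop
Round 2: pos2(id11) recv 67: fwd; pos3(id54) recv 14: drop; pos5(id61) recv 54: drop
Round 3: pos3(id54) recv 67: fwd
Round 4: pos4(id31) recv 67: fwd
Round 5: pos5(id61) recv 67: fwd
Round 6: pos0(id67) recv 67: ELECTED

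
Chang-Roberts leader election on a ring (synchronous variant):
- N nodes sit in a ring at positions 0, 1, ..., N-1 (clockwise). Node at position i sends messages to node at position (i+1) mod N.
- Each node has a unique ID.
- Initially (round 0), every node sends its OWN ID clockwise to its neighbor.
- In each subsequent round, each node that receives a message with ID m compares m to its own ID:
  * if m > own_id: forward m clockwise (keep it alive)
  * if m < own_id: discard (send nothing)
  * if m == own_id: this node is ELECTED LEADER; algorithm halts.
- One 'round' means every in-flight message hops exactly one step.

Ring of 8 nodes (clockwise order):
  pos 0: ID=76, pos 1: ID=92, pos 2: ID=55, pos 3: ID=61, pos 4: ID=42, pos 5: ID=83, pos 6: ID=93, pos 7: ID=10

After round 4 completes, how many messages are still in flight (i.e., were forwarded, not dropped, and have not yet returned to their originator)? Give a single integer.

Round 1: pos1(id92) recv 76: drop; pos2(id55) recv 92: fwd; pos3(id61) recv 55: drop; pos4(id42) recv 61: fwd; pos5(id83) recv 42: drop; pos6(id93) recv 83: drop; pos7(id10) recv 93: fwd; pos0(id76) recv 10: drop
Round 2: pos3(id61) recv 92: fwd; pos5(id83) recv 61: drop; pos0(id76) recv 93: fwd
Round 3: pos4(id42) recv 92: fwd; pos1(id92) recv 93: fwd
Round 4: pos5(id83) recv 92: fwd; pos2(id55) recv 93: fwd
After round 4: 2 messages still in flight

Answer: 2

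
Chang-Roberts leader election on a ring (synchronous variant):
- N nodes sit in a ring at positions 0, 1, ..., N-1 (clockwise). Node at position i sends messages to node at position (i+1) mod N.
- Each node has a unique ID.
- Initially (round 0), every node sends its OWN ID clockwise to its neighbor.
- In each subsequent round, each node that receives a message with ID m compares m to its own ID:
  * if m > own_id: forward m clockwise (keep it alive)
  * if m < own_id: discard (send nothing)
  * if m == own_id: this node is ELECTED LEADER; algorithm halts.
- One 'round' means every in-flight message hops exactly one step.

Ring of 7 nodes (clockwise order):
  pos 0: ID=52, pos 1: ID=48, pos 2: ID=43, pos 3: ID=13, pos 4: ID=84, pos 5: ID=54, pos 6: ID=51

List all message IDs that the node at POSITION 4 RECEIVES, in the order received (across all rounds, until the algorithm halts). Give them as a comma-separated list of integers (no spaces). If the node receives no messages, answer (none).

Round 1: pos1(id48) recv 52: fwd; pos2(id43) recv 48: fwd; pos3(id13) recv 43: fwd; pos4(id84) recv 13: drop; pos5(id54) recv 84: fwd; pos6(id51) recv 54: fwd; pos0(id52) recv 51: drop
Round 2: pos2(id43) recv 52: fwd; pos3(id13) recv 48: fwd; pos4(id84) recv 43: drop; pos6(id51) recv 84: fwd; pos0(id52) recv 54: fwd
Round 3: pos3(id13) recv 52: fwd; pos4(id84) recv 48: drop; pos0(id52) recv 84: fwd; pos1(id48) recv 54: fwd
Round 4: pos4(id84) recv 52: drop; pos1(id48) recv 84: fwd; pos2(id43) recv 54: fwd
Round 5: pos2(id43) recv 84: fwd; pos3(id13) recv 54: fwd
Round 6: pos3(id13) recv 84: fwd; pos4(id84) recv 54: drop
Round 7: pos4(id84) recv 84: ELECTED

Answer: 13,43,48,52,54,84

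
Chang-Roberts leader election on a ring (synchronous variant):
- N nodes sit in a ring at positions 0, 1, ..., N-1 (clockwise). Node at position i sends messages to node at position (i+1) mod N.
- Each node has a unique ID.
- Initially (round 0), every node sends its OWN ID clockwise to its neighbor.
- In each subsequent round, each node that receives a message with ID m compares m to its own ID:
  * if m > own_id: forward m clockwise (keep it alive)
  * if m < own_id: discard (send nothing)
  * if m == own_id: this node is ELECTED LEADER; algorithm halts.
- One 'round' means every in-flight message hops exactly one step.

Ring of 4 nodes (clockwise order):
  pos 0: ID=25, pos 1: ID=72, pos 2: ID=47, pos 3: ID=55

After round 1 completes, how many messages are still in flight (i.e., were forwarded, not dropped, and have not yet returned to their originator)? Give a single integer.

Round 1: pos1(id72) recv 25: drop; pos2(id47) recv 72: fwd; pos3(id55) recv 47: drop; pos0(id25) recv 55: fwd
After round 1: 2 messages still in flight

Answer: 2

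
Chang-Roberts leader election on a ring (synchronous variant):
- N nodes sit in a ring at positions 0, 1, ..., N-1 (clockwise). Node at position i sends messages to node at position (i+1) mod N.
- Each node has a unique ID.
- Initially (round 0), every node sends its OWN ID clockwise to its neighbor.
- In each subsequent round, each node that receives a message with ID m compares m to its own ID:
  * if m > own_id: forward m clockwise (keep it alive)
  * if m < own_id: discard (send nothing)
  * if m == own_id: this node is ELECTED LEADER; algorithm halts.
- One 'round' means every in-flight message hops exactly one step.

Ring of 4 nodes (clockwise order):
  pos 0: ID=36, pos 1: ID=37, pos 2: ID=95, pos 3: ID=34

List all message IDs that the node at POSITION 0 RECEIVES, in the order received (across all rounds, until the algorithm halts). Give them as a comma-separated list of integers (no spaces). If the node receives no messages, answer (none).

Round 1: pos1(id37) recv 36: drop; pos2(id95) recv 37: drop; pos3(id34) recv 95: fwd; pos0(id36) recv 34: drop
Round 2: pos0(id36) recv 95: fwd
Round 3: pos1(id37) recv 95: fwd
Round 4: pos2(id95) recv 95: ELECTED

Answer: 34,95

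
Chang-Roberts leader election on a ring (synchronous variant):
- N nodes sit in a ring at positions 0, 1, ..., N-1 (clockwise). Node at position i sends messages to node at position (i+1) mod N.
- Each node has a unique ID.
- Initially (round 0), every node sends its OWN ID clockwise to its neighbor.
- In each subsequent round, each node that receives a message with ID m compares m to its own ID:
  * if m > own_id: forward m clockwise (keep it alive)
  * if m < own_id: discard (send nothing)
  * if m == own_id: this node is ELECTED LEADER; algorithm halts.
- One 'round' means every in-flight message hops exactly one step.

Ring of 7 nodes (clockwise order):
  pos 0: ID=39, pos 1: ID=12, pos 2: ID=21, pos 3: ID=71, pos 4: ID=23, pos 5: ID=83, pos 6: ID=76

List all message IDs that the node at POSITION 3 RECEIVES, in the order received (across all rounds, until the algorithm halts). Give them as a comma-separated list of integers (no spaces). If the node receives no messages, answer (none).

Answer: 21,39,76,83

Derivation:
Round 1: pos1(id12) recv 39: fwd; pos2(id21) recv 12: drop; pos3(id71) recv 21: drop; pos4(id23) recv 71: fwd; pos5(id83) recv 23: drop; pos6(id76) recv 83: fwd; pos0(id39) recv 76: fwd
Round 2: pos2(id21) recv 39: fwd; pos5(id83) recv 71: drop; pos0(id39) recv 83: fwd; pos1(id12) recv 76: fwd
Round 3: pos3(id71) recv 39: drop; pos1(id12) recv 83: fwd; pos2(id21) recv 76: fwd
Round 4: pos2(id21) recv 83: fwd; pos3(id71) recv 76: fwd
Round 5: pos3(id71) recv 83: fwd; pos4(id23) recv 76: fwd
Round 6: pos4(id23) recv 83: fwd; pos5(id83) recv 76: drop
Round 7: pos5(id83) recv 83: ELECTED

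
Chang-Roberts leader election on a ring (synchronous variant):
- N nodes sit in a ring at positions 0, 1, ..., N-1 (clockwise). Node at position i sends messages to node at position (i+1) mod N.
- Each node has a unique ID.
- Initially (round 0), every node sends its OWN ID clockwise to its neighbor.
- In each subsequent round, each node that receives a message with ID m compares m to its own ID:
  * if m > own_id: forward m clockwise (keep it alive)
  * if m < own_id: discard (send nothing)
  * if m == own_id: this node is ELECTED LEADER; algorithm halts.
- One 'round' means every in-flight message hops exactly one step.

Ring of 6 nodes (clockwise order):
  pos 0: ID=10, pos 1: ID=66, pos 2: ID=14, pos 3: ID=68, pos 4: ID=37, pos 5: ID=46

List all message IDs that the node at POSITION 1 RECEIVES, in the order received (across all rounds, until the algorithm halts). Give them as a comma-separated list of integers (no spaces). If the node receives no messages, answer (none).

Answer: 10,46,68

Derivation:
Round 1: pos1(id66) recv 10: drop; pos2(id14) recv 66: fwd; pos3(id68) recv 14: drop; pos4(id37) recv 68: fwd; pos5(id46) recv 37: drop; pos0(id10) recv 46: fwd
Round 2: pos3(id68) recv 66: drop; pos5(id46) recv 68: fwd; pos1(id66) recv 46: drop
Round 3: pos0(id10) recv 68: fwd
Round 4: pos1(id66) recv 68: fwd
Round 5: pos2(id14) recv 68: fwd
Round 6: pos3(id68) recv 68: ELECTED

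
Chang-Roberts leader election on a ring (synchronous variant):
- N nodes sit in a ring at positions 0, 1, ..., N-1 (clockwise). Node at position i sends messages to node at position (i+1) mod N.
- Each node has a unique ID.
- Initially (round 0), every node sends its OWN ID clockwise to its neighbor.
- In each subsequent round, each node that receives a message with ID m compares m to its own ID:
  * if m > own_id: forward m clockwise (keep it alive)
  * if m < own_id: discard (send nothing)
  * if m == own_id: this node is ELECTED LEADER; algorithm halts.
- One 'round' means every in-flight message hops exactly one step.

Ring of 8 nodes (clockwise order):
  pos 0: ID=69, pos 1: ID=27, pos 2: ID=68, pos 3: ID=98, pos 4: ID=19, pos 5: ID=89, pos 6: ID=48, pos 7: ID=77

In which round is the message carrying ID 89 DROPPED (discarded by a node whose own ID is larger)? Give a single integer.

Answer: 6

Derivation:
Round 1: pos1(id27) recv 69: fwd; pos2(id68) recv 27: drop; pos3(id98) recv 68: drop; pos4(id19) recv 98: fwd; pos5(id89) recv 19: drop; pos6(id48) recv 89: fwd; pos7(id77) recv 48: drop; pos0(id69) recv 77: fwd
Round 2: pos2(id68) recv 69: fwd; pos5(id89) recv 98: fwd; pos7(id77) recv 89: fwd; pos1(id27) recv 77: fwd
Round 3: pos3(id98) recv 69: drop; pos6(id48) recv 98: fwd; pos0(id69) recv 89: fwd; pos2(id68) recv 77: fwd
Round 4: pos7(id77) recv 98: fwd; pos1(id27) recv 89: fwd; pos3(id98) recv 77: drop
Round 5: pos0(id69) recv 98: fwd; pos2(id68) recv 89: fwd
Round 6: pos1(id27) recv 98: fwd; pos3(id98) recv 89: drop
Round 7: pos2(id68) recv 98: fwd
Round 8: pos3(id98) recv 98: ELECTED
Message ID 89 originates at pos 5; dropped at pos 3 in round 6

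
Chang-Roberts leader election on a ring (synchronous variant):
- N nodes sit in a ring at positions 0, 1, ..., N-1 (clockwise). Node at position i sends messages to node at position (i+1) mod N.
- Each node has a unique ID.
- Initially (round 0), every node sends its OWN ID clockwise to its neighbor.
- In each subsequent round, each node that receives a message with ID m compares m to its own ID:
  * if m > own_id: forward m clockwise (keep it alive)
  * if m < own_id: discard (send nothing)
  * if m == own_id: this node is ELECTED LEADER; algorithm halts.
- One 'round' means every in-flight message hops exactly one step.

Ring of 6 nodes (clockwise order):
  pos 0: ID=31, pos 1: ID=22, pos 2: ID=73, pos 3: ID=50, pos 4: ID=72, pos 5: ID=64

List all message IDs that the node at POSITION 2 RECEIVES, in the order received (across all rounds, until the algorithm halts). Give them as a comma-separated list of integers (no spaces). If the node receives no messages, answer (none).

Round 1: pos1(id22) recv 31: fwd; pos2(id73) recv 22: drop; pos3(id50) recv 73: fwd; pos4(id72) recv 50: drop; pos5(id64) recv 72: fwd; pos0(id31) recv 64: fwd
Round 2: pos2(id73) recv 31: drop; pos4(id72) recv 73: fwd; pos0(id31) recv 72: fwd; pos1(id22) recv 64: fwd
Round 3: pos5(id64) recv 73: fwd; pos1(id22) recv 72: fwd; pos2(id73) recv 64: drop
Round 4: pos0(id31) recv 73: fwd; pos2(id73) recv 72: drop
Round 5: pos1(id22) recv 73: fwd
Round 6: pos2(id73) recv 73: ELECTED

Answer: 22,31,64,72,73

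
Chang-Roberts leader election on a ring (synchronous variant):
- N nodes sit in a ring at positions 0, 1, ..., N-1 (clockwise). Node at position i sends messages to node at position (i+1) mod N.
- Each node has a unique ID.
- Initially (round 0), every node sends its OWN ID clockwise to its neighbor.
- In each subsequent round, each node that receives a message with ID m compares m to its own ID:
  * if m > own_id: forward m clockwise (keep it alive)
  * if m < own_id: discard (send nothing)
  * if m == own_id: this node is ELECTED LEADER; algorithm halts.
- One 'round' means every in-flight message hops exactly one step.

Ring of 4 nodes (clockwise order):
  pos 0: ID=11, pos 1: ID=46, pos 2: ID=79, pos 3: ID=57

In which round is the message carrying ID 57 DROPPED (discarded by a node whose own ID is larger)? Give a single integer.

Round 1: pos1(id46) recv 11: drop; pos2(id79) recv 46: drop; pos3(id57) recv 79: fwd; pos0(id11) recv 57: fwd
Round 2: pos0(id11) recv 79: fwd; pos1(id46) recv 57: fwd
Round 3: pos1(id46) recv 79: fwd; pos2(id79) recv 57: drop
Round 4: pos2(id79) recv 79: ELECTED
Message ID 57 originates at pos 3; dropped at pos 2 in round 3

Answer: 3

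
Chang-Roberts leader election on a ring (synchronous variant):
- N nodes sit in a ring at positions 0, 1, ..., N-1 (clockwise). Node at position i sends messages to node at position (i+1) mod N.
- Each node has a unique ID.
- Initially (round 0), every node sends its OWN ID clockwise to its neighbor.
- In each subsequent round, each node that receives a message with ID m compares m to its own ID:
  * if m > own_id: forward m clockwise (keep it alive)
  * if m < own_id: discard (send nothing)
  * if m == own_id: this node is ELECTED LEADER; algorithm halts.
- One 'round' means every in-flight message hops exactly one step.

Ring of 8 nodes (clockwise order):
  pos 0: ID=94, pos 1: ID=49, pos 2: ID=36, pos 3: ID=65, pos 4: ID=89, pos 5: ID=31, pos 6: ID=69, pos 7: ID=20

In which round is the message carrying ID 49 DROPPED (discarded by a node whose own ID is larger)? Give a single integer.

Round 1: pos1(id49) recv 94: fwd; pos2(id36) recv 49: fwd; pos3(id65) recv 36: drop; pos4(id89) recv 65: drop; pos5(id31) recv 89: fwd; pos6(id69) recv 31: drop; pos7(id20) recv 69: fwd; pos0(id94) recv 20: drop
Round 2: pos2(id36) recv 94: fwd; pos3(id65) recv 49: drop; pos6(id69) recv 89: fwd; pos0(id94) recv 69: drop
Round 3: pos3(id65) recv 94: fwd; pos7(id20) recv 89: fwd
Round 4: pos4(id89) recv 94: fwd; pos0(id94) recv 89: drop
Round 5: pos5(id31) recv 94: fwd
Round 6: pos6(id69) recv 94: fwd
Round 7: pos7(id20) recv 94: fwd
Round 8: pos0(id94) recv 94: ELECTED
Message ID 49 originates at pos 1; dropped at pos 3 in round 2

Answer: 2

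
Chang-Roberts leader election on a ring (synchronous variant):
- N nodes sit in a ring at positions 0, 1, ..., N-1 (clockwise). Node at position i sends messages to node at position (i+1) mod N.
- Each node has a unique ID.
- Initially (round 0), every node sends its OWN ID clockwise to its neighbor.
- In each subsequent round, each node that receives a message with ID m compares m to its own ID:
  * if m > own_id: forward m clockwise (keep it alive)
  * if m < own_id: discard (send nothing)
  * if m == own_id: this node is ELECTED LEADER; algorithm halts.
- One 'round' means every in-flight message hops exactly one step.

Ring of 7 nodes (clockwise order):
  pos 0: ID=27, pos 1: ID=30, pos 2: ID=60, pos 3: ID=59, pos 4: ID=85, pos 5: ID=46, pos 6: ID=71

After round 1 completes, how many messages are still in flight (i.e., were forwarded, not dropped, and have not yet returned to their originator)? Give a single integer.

Round 1: pos1(id30) recv 27: drop; pos2(id60) recv 30: drop; pos3(id59) recv 60: fwd; pos4(id85) recv 59: drop; pos5(id46) recv 85: fwd; pos6(id71) recv 46: drop; pos0(id27) recv 71: fwd
After round 1: 3 messages still in flight

Answer: 3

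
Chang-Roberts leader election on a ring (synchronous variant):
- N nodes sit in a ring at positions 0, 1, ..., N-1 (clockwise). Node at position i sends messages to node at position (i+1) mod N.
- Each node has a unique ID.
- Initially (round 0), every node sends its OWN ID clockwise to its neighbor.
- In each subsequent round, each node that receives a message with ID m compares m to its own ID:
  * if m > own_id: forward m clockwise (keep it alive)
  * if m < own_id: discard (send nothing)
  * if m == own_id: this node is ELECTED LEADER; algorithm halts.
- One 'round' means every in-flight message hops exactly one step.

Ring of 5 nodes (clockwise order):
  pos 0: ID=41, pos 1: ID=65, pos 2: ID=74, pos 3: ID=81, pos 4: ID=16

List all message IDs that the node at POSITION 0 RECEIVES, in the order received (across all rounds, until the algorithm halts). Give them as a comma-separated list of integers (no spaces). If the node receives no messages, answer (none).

Answer: 16,81

Derivation:
Round 1: pos1(id65) recv 41: drop; pos2(id74) recv 65: drop; pos3(id81) recv 74: drop; pos4(id16) recv 81: fwd; pos0(id41) recv 16: drop
Round 2: pos0(id41) recv 81: fwd
Round 3: pos1(id65) recv 81: fwd
Round 4: pos2(id74) recv 81: fwd
Round 5: pos3(id81) recv 81: ELECTED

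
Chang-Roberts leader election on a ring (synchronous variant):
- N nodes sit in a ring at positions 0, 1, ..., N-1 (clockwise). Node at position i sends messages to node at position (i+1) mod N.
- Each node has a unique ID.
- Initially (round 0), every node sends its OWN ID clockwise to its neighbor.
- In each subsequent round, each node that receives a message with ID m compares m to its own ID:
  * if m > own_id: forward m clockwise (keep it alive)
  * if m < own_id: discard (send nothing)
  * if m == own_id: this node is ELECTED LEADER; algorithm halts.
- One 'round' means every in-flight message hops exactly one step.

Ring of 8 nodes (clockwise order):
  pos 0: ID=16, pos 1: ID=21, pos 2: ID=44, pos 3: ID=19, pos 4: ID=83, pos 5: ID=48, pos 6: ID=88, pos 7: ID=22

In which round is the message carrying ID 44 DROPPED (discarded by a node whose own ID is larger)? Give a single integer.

Answer: 2

Derivation:
Round 1: pos1(id21) recv 16: drop; pos2(id44) recv 21: drop; pos3(id19) recv 44: fwd; pos4(id83) recv 19: drop; pos5(id48) recv 83: fwd; pos6(id88) recv 48: drop; pos7(id22) recv 88: fwd; pos0(id16) recv 22: fwd
Round 2: pos4(id83) recv 44: drop; pos6(id88) recv 83: drop; pos0(id16) recv 88: fwd; pos1(id21) recv 22: fwd
Round 3: pos1(id21) recv 88: fwd; pos2(id44) recv 22: drop
Round 4: pos2(id44) recv 88: fwd
Round 5: pos3(id19) recv 88: fwd
Round 6: pos4(id83) recv 88: fwd
Round 7: pos5(id48) recv 88: fwd
Round 8: pos6(id88) recv 88: ELECTED
Message ID 44 originates at pos 2; dropped at pos 4 in round 2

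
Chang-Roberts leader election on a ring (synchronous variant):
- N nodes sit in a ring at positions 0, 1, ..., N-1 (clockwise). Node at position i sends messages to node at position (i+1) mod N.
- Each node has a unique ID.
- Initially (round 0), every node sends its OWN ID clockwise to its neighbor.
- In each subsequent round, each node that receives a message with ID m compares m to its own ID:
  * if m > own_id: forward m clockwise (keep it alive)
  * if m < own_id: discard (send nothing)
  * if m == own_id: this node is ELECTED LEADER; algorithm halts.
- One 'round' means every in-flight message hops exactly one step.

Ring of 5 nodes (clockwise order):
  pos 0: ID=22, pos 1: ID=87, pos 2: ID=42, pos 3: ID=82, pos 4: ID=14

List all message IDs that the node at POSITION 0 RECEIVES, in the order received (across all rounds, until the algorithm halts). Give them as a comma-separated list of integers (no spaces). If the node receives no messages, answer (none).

Round 1: pos1(id87) recv 22: drop; pos2(id42) recv 87: fwd; pos3(id82) recv 42: drop; pos4(id14) recv 82: fwd; pos0(id22) recv 14: drop
Round 2: pos3(id82) recv 87: fwd; pos0(id22) recv 82: fwd
Round 3: pos4(id14) recv 87: fwd; pos1(id87) recv 82: drop
Round 4: pos0(id22) recv 87: fwd
Round 5: pos1(id87) recv 87: ELECTED

Answer: 14,82,87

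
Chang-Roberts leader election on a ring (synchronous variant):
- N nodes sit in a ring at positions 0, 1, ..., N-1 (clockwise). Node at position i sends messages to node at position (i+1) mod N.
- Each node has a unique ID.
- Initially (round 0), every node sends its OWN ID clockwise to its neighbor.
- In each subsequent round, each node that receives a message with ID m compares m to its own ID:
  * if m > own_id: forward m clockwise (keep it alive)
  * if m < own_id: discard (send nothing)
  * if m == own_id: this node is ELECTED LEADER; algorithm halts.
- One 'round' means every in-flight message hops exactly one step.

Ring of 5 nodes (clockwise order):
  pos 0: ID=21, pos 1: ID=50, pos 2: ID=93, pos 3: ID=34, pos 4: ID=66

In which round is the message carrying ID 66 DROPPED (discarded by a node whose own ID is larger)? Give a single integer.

Answer: 3

Derivation:
Round 1: pos1(id50) recv 21: drop; pos2(id93) recv 50: drop; pos3(id34) recv 93: fwd; pos4(id66) recv 34: drop; pos0(id21) recv 66: fwd
Round 2: pos4(id66) recv 93: fwd; pos1(id50) recv 66: fwd
Round 3: pos0(id21) recv 93: fwd; pos2(id93) recv 66: drop
Round 4: pos1(id50) recv 93: fwd
Round 5: pos2(id93) recv 93: ELECTED
Message ID 66 originates at pos 4; dropped at pos 2 in round 3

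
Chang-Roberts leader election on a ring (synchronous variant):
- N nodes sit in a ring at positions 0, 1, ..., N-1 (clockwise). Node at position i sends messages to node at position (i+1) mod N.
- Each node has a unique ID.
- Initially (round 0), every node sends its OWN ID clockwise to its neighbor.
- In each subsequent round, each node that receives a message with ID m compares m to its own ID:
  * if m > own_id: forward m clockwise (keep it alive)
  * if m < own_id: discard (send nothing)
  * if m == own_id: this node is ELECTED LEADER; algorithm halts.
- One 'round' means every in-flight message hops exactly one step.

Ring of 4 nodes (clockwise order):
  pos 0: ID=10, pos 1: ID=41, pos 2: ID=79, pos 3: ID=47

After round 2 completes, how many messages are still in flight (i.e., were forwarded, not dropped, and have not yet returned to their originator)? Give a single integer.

Round 1: pos1(id41) recv 10: drop; pos2(id79) recv 41: drop; pos3(id47) recv 79: fwd; pos0(id10) recv 47: fwd
Round 2: pos0(id10) recv 79: fwd; pos1(id41) recv 47: fwd
After round 2: 2 messages still in flight

Answer: 2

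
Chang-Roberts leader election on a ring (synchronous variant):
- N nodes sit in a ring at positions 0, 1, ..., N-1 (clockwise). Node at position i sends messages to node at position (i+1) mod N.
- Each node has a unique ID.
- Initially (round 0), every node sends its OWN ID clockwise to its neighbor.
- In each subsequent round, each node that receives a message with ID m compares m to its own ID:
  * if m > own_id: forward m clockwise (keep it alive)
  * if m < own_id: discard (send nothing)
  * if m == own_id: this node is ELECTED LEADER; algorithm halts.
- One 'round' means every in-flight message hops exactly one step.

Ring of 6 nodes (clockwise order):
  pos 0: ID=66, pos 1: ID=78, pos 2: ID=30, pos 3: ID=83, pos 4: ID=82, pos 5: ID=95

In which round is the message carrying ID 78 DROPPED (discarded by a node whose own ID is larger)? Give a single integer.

Answer: 2

Derivation:
Round 1: pos1(id78) recv 66: drop; pos2(id30) recv 78: fwd; pos3(id83) recv 30: drop; pos4(id82) recv 83: fwd; pos5(id95) recv 82: drop; pos0(id66) recv 95: fwd
Round 2: pos3(id83) recv 78: drop; pos5(id95) recv 83: drop; pos1(id78) recv 95: fwd
Round 3: pos2(id30) recv 95: fwd
Round 4: pos3(id83) recv 95: fwd
Round 5: pos4(id82) recv 95: fwd
Round 6: pos5(id95) recv 95: ELECTED
Message ID 78 originates at pos 1; dropped at pos 3 in round 2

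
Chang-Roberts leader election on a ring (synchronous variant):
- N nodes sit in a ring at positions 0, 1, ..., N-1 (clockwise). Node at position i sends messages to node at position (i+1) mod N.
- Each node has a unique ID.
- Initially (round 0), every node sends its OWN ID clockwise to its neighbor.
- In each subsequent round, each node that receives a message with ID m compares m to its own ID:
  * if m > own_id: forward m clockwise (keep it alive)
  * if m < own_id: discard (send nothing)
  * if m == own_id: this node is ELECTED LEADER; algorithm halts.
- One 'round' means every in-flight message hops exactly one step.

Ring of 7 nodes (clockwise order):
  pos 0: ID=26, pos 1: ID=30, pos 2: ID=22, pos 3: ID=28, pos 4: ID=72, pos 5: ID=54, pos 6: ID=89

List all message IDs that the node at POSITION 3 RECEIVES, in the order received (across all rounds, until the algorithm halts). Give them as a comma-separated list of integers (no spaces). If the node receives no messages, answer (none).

Round 1: pos1(id30) recv 26: drop; pos2(id22) recv 30: fwd; pos3(id28) recv 22: drop; pos4(id72) recv 28: drop; pos5(id54) recv 72: fwd; pos6(id89) recv 54: drop; pos0(id26) recv 89: fwd
Round 2: pos3(id28) recv 30: fwd; pos6(id89) recv 72: drop; pos1(id30) recv 89: fwd
Round 3: pos4(id72) recv 30: drop; pos2(id22) recv 89: fwd
Round 4: pos3(id28) recv 89: fwd
Round 5: pos4(id72) recv 89: fwd
Round 6: pos5(id54) recv 89: fwd
Round 7: pos6(id89) recv 89: ELECTED

Answer: 22,30,89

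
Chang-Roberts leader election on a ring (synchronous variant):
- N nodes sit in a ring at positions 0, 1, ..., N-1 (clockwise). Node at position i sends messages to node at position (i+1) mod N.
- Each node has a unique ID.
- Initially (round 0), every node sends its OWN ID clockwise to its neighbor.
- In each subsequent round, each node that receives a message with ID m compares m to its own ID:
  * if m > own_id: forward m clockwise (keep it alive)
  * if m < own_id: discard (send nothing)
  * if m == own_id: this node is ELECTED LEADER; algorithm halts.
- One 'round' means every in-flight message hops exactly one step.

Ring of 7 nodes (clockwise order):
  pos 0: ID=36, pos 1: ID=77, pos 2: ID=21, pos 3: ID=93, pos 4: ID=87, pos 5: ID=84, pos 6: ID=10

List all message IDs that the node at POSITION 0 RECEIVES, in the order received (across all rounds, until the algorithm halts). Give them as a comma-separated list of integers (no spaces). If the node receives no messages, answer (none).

Round 1: pos1(id77) recv 36: drop; pos2(id21) recv 77: fwd; pos3(id93) recv 21: drop; pos4(id87) recv 93: fwd; pos5(id84) recv 87: fwd; pos6(id10) recv 84: fwd; pos0(id36) recv 10: drop
Round 2: pos3(id93) recv 77: drop; pos5(id84) recv 93: fwd; pos6(id10) recv 87: fwd; pos0(id36) recv 84: fwd
Round 3: pos6(id10) recv 93: fwd; pos0(id36) recv 87: fwd; pos1(id77) recv 84: fwd
Round 4: pos0(id36) recv 93: fwd; pos1(id77) recv 87: fwd; pos2(id21) recv 84: fwd
Round 5: pos1(id77) recv 93: fwd; pos2(id21) recv 87: fwd; pos3(id93) recv 84: drop
Round 6: pos2(id21) recv 93: fwd; pos3(id93) recv 87: drop
Round 7: pos3(id93) recv 93: ELECTED

Answer: 10,84,87,93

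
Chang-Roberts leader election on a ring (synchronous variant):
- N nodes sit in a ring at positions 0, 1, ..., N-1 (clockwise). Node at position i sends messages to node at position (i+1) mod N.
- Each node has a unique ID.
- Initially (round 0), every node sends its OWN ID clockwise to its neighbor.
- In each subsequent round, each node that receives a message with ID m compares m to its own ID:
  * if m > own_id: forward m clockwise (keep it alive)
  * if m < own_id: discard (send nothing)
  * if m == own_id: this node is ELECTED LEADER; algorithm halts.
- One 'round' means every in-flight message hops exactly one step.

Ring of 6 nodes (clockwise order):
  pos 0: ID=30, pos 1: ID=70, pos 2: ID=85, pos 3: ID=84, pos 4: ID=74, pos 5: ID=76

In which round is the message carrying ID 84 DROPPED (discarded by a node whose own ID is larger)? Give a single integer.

Round 1: pos1(id70) recv 30: drop; pos2(id85) recv 70: drop; pos3(id84) recv 85: fwd; pos4(id74) recv 84: fwd; pos5(id76) recv 74: drop; pos0(id30) recv 76: fwd
Round 2: pos4(id74) recv 85: fwd; pos5(id76) recv 84: fwd; pos1(id70) recv 76: fwd
Round 3: pos5(id76) recv 85: fwd; pos0(id30) recv 84: fwd; pos2(id85) recv 76: drop
Round 4: pos0(id30) recv 85: fwd; pos1(id70) recv 84: fwd
Round 5: pos1(id70) recv 85: fwd; pos2(id85) recv 84: drop
Round 6: pos2(id85) recv 85: ELECTED
Message ID 84 originates at pos 3; dropped at pos 2 in round 5

Answer: 5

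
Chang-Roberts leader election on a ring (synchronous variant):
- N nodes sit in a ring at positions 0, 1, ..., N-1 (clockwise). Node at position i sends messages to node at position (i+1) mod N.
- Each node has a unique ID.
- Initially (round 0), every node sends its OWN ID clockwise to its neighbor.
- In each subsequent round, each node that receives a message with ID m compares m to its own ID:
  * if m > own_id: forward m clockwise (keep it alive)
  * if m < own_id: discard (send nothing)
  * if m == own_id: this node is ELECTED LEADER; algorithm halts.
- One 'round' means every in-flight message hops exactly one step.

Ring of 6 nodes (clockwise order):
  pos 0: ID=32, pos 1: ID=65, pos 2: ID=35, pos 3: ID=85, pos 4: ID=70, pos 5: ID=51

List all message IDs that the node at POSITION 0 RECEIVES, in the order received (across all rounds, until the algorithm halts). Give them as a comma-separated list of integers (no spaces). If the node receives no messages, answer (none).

Answer: 51,70,85

Derivation:
Round 1: pos1(id65) recv 32: drop; pos2(id35) recv 65: fwd; pos3(id85) recv 35: drop; pos4(id70) recv 85: fwd; pos5(id51) recv 70: fwd; pos0(id32) recv 51: fwd
Round 2: pos3(id85) recv 65: drop; pos5(id51) recv 85: fwd; pos0(id32) recv 70: fwd; pos1(id65) recv 51: drop
Round 3: pos0(id32) recv 85: fwd; pos1(id65) recv 70: fwd
Round 4: pos1(id65) recv 85: fwd; pos2(id35) recv 70: fwd
Round 5: pos2(id35) recv 85: fwd; pos3(id85) recv 70: drop
Round 6: pos3(id85) recv 85: ELECTED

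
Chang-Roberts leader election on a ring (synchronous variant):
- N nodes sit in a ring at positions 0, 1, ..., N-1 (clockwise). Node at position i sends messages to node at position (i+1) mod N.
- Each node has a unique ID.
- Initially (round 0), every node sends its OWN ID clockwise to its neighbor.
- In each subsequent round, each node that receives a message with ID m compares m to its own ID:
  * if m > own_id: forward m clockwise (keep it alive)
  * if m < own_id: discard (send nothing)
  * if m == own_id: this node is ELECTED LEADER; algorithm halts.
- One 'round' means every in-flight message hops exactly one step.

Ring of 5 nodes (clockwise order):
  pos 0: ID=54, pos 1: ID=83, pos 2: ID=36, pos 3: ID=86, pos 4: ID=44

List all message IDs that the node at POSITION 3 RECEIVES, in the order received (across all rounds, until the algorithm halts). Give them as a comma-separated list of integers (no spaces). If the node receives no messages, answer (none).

Answer: 36,83,86

Derivation:
Round 1: pos1(id83) recv 54: drop; pos2(id36) recv 83: fwd; pos3(id86) recv 36: drop; pos4(id44) recv 86: fwd; pos0(id54) recv 44: drop
Round 2: pos3(id86) recv 83: drop; pos0(id54) recv 86: fwd
Round 3: pos1(id83) recv 86: fwd
Round 4: pos2(id36) recv 86: fwd
Round 5: pos3(id86) recv 86: ELECTED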